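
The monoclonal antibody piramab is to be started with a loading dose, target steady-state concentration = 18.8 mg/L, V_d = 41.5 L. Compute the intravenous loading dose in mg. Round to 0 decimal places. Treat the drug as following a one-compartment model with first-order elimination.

780 mg

LD = Css × Vd = 18.8 × 41.5 = 780.2 mg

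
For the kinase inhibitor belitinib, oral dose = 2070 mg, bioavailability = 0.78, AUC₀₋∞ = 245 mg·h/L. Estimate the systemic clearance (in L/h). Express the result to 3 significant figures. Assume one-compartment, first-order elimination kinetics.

CL = F·Dose / AUC = 0.78 × 2070 / 245 = 6.590 L/h

6.59 L/h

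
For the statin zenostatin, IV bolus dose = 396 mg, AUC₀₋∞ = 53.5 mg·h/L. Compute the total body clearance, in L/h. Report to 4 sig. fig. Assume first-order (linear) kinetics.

7.402 L/h

CL = Dose / AUC = 396 / 53.5 = 7.402 L/h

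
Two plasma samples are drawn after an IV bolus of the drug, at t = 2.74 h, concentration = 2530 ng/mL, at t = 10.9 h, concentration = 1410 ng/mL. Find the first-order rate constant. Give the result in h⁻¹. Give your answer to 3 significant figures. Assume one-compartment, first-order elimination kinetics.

k = ln(C₁/C₂) / (t₂ − t₁) = ln(2530/1410) / (10.9 − 2.74)
  = 0.5846 / 8.160 = 0.07164 h⁻¹

0.0716 h⁻¹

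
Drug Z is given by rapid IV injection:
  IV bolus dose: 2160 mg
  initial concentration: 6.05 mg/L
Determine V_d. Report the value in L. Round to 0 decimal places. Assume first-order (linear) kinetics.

Vd = Dose / C₀ = 2160 / 6.05 = 357.0 L

357 L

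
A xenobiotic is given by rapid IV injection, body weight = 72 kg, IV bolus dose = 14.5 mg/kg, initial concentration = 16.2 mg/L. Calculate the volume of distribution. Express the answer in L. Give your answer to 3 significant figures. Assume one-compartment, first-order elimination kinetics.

64.4 L

Dose = 14.5 × 72 = 1044 mg
Vd = Dose / C₀ = 1044 / 16.2 = 64.44 L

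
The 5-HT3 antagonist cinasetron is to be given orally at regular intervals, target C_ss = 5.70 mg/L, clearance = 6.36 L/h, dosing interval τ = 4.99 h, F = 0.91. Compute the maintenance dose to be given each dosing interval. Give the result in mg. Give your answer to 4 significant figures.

198.8 mg

At steady state, F × (Dose/τ) = Css × CL.
Dose = Css × CL × τ / F = 5.70 × 6.360 × 4.99 / 0.91 = 198.8 mg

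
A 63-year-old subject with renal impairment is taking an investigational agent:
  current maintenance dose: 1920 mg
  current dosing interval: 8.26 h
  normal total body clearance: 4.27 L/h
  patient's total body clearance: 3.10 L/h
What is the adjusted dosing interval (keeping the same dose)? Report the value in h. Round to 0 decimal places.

To keep the same average steady-state level, dosing rate must scale with clearance.
CL ratio = 3.10 / 4.27 = 0.7260
New interval (same dose) = 8.26 / 0.7260 = 11.38 h

11 h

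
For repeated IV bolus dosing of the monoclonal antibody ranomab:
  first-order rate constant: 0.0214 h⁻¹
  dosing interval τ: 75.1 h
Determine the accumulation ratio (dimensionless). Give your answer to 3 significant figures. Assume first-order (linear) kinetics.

1.25

e^(−kτ) = e^(−0.02140 × 75.1) = 0.2005
Accumulation ratio R = 1 / (1 − e^(−kτ)) = 1 / (1 − 0.2005) = 1.251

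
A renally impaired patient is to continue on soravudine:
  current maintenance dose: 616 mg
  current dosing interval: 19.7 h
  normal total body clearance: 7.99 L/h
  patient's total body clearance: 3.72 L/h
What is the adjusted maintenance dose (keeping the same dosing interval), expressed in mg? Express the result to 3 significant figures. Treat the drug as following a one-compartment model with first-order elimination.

To keep the same average steady-state level, dosing rate must scale with clearance.
CL ratio = 3.72 / 7.99 = 0.4656
New dose (same interval) = 616 × 0.4656 = 286.8 mg

287 mg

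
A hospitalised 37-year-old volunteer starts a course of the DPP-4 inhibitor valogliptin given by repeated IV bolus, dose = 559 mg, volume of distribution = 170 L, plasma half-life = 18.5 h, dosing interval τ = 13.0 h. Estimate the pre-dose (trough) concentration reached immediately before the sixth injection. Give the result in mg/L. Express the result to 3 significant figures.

C₀ per dose = Dose / Vd = 559 / 170 = 3.288 mg/L
k = ln2 / t½ = 0.693147 / 18.5 = 0.03747 h⁻¹
Fraction remaining after one interval: r = e^(−kτ) = e^(−0.03747 × 13.0) = 0.6144
Before dose 6, 5 doses have been given (aged 1τ, 2τ, 3τ, 4τ, 5τ).
C_trough = C₀ × (r + r² + … + r^5) = C₀ × r(1−r^5)/(1−r)
        = 3.288 × 0.6144 × (1 − 0.08755) / (1 − 0.6144) = 4.780 mg/L

4.78 mg/L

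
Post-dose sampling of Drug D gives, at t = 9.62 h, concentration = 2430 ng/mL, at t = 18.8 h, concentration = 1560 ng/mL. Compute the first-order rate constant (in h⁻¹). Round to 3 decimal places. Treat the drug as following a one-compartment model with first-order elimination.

k = ln(C₁/C₂) / (t₂ − t₁) = ln(2430/1560) / (18.8 − 9.62)
  = 0.4432 / 9.180 = 0.04828 h⁻¹

0.048 h⁻¹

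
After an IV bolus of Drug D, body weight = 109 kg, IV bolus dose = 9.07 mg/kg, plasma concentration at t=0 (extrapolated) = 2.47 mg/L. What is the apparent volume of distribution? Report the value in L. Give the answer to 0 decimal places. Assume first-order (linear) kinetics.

Dose = 9.07 × 109 = 988.6 mg
Vd = Dose / C₀ = 988.6 / 2.47 = 400.2 L

400 L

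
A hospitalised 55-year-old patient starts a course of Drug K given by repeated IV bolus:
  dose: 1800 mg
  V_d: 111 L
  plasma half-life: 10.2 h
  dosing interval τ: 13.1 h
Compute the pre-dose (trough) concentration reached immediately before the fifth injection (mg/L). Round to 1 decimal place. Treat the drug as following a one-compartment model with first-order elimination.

11.0 mg/L

C₀ per dose = Dose / Vd = 1800 / 111 = 16.22 mg/L
k = ln2 / t½ = 0.693147 / 10.2 = 0.06796 h⁻¹
Fraction remaining after one interval: r = e^(−kτ) = e^(−0.06796 × 13.1) = 0.4105
Before dose 5, 4 doses have been given (aged 1τ, 2τ, 3τ, 4τ).
C_trough = C₀ × (r + r² + … + r^4) = C₀ × r(1−r^4)/(1−r)
        = 16.22 × 0.4105 × (1 − 0.02840) / (1 − 0.4105) = 10.97 mg/L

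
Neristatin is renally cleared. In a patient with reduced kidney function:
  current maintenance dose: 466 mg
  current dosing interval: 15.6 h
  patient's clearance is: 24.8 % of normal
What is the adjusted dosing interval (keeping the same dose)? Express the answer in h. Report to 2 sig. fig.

63 h

To keep the same average steady-state level, dosing rate must scale with clearance.
CL ratio = 24.8 / 100 = 0.2480
New interval (same dose) = 15.6 / 0.2480 = 62.90 h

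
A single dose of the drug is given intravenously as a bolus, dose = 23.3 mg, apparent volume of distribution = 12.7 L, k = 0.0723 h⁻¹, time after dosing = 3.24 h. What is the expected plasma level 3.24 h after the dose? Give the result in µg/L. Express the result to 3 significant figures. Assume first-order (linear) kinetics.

C₀ = Dose / Vd = 23.30 / 12.7 = 1.835 mg/L
C = C₀ · e^(−k·t) = 1.835 × e^(−0.07230 × 3.24)
  = 1.835 × 0.7912 = 1.452 mg/L
Convert: 1.452 mg/L × 1000 = 1452 µg/L

1450 µg/L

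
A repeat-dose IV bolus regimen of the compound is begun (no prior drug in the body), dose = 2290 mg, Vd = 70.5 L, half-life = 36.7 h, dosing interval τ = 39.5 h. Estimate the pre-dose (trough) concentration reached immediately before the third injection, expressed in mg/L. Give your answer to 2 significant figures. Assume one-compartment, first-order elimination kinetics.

23 mg/L

C₀ per dose = Dose / Vd = 2290 / 70.5 = 32.48 mg/L
k = ln2 / t½ = 0.693147 / 36.7 = 0.01889 h⁻¹
Fraction remaining after one interval: r = e^(−kτ) = e^(−0.01889 × 39.5) = 0.4742
Before dose 3, 2 doses have been given (aged 1τ, 2τ).
C_trough = C₀ × (r + r²) = 32.48 × (0.4742 + 0.2249) = 22.71 mg/L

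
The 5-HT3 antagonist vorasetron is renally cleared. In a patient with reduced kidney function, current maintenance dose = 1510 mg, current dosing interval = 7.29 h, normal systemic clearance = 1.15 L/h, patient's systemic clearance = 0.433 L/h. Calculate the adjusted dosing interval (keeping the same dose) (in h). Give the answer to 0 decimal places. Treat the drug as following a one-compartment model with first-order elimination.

To keep the same average steady-state level, dosing rate must scale with clearance.
CL ratio = 0.433 / 1.15 = 0.3765
New interval (same dose) = 7.29 / 0.3765 = 19.36 h

19 h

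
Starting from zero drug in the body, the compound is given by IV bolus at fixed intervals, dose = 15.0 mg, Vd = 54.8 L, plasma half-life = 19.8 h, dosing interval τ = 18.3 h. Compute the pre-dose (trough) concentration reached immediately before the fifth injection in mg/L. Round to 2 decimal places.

0.28 mg/L

C₀ per dose = Dose / Vd = 15.0 / 54.8 = 0.2737 mg/L
k = ln2 / t½ = 0.693147 / 19.8 = 0.03501 h⁻¹
Fraction remaining after one interval: r = e^(−kτ) = e^(−0.03501 × 18.3) = 0.5269
Before dose 5, 4 doses have been given (aged 1τ, 2τ, 3τ, 4τ).
C_trough = C₀ × (r + r² + … + r^4) = C₀ × r(1−r^4)/(1−r)
        = 0.2737 × 0.5269 × (1 − 0.07707) / (1 − 0.5269) = 0.2813 mg/L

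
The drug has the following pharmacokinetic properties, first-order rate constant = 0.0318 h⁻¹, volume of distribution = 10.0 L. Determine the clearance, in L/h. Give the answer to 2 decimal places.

0.32 L/h

CL = k × Vd = 0.0318 × 10.0 = 0.3180 L/h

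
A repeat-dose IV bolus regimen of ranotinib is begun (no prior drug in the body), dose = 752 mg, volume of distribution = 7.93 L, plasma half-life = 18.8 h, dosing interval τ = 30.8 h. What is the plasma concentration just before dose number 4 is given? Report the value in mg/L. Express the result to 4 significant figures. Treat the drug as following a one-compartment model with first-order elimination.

C₀ per dose = Dose / Vd = 752 / 7.93 = 94.83 mg/L
k = ln2 / t½ = 0.693147 / 18.8 = 0.03687 h⁻¹
Fraction remaining after one interval: r = e^(−kτ) = e^(−0.03687 × 30.8) = 0.3212
Before dose 4, 3 doses have been given (aged 1τ, 2τ, 3τ).
C_trough = C₀ × (r + r² + … + r^3) = C₀ × r(1−r^3)/(1−r)
        = 94.83 × 0.3212 × (1 − 0.03314) / (1 − 0.3212) = 43.39 mg/L

43.39 mg/L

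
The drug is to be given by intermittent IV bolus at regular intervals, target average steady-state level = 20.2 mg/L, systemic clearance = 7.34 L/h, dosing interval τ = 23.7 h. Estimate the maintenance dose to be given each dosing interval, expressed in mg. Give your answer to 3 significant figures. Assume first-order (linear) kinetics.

At steady state, Dose/τ = Css × CL.
Dose = Css × CL × τ = 20.2 × 7.340 × 23.7 = 3514 mg

3510 mg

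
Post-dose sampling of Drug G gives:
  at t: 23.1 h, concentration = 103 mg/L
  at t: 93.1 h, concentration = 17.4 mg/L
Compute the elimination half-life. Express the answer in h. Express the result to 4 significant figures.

k = ln(C₁/C₂) / (t₂ − t₁) = ln(103/17.4) / (93.1 − 23.1)
  = 1.778 / 70.00 = 0.02540 h⁻¹
t½ = ln2 / k = 0.693147 / 0.02540 = 27.29 h

27.29 h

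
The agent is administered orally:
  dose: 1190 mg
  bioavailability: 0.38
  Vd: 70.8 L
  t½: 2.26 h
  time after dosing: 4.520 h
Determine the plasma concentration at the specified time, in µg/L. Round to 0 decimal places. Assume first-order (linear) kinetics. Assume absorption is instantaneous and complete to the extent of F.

Amount reaching circulation = F × Dose = 0.38 × 1190 = 452.2 mg
C₀ = F·Dose / Vd = 452.2 / 70.8 = 6.387 mg/L
k = ln2 / t½ = 0.693147 / 2.26 = 0.3067 h⁻¹
t / t½ = 4.520 / 2.26 = 2 half-lives
C = C₀ × (1/2)^2 = 6.387 × 0.2500 = 1.597 mg/L
Convert: 1.597 mg/L × 1000 = 1597 µg/L

1597 µg/L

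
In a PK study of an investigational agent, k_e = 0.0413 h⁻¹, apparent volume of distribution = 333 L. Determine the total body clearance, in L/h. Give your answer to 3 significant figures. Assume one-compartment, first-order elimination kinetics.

13.8 L/h

CL = k × Vd = 0.0413 × 333 = 13.75 L/h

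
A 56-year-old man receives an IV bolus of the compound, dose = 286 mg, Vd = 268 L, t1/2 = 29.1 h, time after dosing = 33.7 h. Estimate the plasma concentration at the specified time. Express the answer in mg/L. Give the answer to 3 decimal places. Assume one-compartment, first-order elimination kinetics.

0.478 mg/L

C₀ = Dose / Vd = 286.0 / 268 = 1.067 mg/L
k = ln2 / t½ = 0.693147 / 29.1 = 0.02382 h⁻¹
C = C₀ · e^(−k·t) = 1.067 × e^(−0.02382 × 33.7)
  = 1.067 × 0.4481 = 0.4781 mg/L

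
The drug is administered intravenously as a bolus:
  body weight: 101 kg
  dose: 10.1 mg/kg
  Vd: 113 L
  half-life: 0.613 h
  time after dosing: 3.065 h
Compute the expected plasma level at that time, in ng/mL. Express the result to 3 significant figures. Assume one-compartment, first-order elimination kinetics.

282 ng/mL

Total dose = 10.1 × 101 = 1020 mg
C₀ = Dose / Vd = 1020 / 113 = 9.027 mg/L
k = ln2 / t½ = 0.693147 / 0.613 = 1.131 h⁻¹
t / t½ = 3.065 / 0.613 = 5 half-lives
C = C₀ × (1/2)^5 = 9.027 × 0.03125 = 0.2821 mg/L
Convert: 0.2821 mg/L × 1000 = 282.1 ng/mL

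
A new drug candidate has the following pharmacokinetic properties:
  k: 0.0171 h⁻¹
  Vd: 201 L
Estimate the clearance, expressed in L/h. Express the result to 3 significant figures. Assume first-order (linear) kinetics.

CL = k × Vd = 0.0171 × 201 = 3.437 L/h

3.44 L/h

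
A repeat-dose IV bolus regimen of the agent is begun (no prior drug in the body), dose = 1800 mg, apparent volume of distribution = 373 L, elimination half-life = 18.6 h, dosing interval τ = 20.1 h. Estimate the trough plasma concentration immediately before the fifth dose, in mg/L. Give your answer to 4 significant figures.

C₀ per dose = Dose / Vd = 1800 / 373 = 4.826 mg/L
k = ln2 / t½ = 0.693147 / 18.6 = 0.03727 h⁻¹
Fraction remaining after one interval: r = e^(−kτ) = e^(−0.03727 × 20.1) = 0.4728
Before dose 5, 4 doses have been given (aged 1τ, 2τ, 3τ, 4τ).
C_trough = C₀ × (r + r² + … + r^4) = C₀ × r(1−r^4)/(1−r)
        = 4.826 × 0.4728 × (1 − 0.04997) / (1 − 0.4728) = 4.112 mg/L

4.112 mg/L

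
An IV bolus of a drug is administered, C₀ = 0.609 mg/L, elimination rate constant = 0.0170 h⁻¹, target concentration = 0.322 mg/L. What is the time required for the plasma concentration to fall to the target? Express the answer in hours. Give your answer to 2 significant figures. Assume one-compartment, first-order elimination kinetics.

t = ln(C₀ / C) / k = ln(0.6090 / 0.322) / 0.01700
  = ln(1.891) / 0.01700 = 0.6371 / 0.01700 = 37.48 h

37 h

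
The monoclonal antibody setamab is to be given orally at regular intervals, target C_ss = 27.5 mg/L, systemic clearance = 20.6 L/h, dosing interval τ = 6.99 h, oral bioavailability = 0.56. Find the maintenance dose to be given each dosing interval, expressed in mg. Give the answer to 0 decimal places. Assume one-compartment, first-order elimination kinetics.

7071 mg

At steady state, F × (Dose/τ) = Css × CL.
Dose = Css × CL × τ / F = 27.5 × 20.60 × 6.99 / 0.56 = 7071 mg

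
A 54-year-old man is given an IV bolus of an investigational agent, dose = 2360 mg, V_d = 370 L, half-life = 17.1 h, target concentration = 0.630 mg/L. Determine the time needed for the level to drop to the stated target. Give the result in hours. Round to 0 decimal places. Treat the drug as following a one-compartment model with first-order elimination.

57 h

C₀ = Dose / Vd = 2360 / 370 = 6.378 mg/L
k = ln2 / t½ = 0.693147 / 17.1 = 0.04053 h⁻¹
t = ln(C₀ / C) / k = ln(6.378 / 0.630) / 0.04053
  = ln(10.12) / 0.04053 = 2.315 / 0.04053 = 57.12 h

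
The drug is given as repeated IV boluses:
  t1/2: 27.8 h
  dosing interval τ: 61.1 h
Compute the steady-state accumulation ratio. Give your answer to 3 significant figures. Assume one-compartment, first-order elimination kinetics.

1.28

k = ln2 / t½ = 0.693147 / 27.8 = 0.02493 h⁻¹
e^(−kτ) = e^(−0.02493 × 61.1) = 0.2180
Accumulation ratio R = 1 / (1 − e^(−kτ)) = 1 / (1 − 0.2180) = 1.279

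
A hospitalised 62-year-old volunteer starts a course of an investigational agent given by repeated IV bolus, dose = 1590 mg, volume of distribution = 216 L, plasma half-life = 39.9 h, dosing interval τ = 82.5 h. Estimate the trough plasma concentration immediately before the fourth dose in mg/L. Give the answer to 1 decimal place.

C₀ per dose = Dose / Vd = 1590 / 216 = 7.361 mg/L
k = ln2 / t½ = 0.693147 / 39.9 = 0.01737 h⁻¹
Fraction remaining after one interval: r = e^(−kτ) = e^(−0.01737 × 82.5) = 0.2386
Before dose 4, 3 doses have been given (aged 1τ, 2τ, 3τ).
C_trough = C₀ × (r + r² + … + r^3) = C₀ × r(1−r^3)/(1−r)
        = 7.361 × 0.2386 × (1 − 0.01358) / (1 − 0.2386) = 2.275 mg/L

2.3 mg/L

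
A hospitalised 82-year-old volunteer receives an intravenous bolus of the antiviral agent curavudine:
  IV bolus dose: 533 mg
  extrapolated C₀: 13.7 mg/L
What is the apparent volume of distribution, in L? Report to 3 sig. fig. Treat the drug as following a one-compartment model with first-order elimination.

Vd = Dose / C₀ = 533.0 / 13.7 = 38.91 L

38.9 L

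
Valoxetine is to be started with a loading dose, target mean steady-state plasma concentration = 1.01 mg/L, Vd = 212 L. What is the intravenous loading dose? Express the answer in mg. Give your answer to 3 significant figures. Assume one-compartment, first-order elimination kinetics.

214 mg

LD = Css × Vd = 1.01 × 212 = 214.1 mg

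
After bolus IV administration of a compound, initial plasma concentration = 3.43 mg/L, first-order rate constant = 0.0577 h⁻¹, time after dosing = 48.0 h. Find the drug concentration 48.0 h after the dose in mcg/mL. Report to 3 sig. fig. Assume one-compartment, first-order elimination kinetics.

0.215 mcg/mL

C = C₀ · e^(−k·t) = 3.430 × e^(−0.05770 × 48.0)
  = 3.430 × 0.06269 = 0.2150 mg/L
(0.2150 mg/L = 0.2150 mcg/mL)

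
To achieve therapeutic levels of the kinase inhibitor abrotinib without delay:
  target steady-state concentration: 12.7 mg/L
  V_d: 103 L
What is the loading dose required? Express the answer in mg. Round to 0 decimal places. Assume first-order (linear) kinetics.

LD = Css × Vd = 12.7 × 103 = 1308 mg

1308 mg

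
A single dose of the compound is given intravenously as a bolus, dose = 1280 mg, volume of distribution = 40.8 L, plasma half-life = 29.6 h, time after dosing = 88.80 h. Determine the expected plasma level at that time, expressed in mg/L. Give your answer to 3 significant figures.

3.92 mg/L

C₀ = Dose / Vd = 1280 / 40.8 = 31.37 mg/L
k = ln2 / t½ = 0.693147 / 29.6 = 0.02342 h⁻¹
t / t½ = 88.80 / 29.6 = 3 half-lives
C = C₀ × (1/2)^3 = 31.37 × 0.1250 = 3.921 mg/L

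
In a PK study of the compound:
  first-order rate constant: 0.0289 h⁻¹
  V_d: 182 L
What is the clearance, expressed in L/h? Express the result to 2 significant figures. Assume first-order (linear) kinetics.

CL = k × Vd = 0.0289 × 182 = 5.260 L/h

5.3 L/h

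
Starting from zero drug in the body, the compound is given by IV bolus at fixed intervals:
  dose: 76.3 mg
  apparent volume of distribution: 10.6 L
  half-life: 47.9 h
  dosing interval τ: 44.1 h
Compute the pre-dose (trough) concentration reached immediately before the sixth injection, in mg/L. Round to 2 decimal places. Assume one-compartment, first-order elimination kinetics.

7.73 mg/L

C₀ per dose = Dose / Vd = 76.3 / 10.6 = 7.198 mg/L
k = ln2 / t½ = 0.693147 / 47.9 = 0.01447 h⁻¹
Fraction remaining after one interval: r = e^(−kτ) = e^(−0.01447 × 44.1) = 0.5283
Before dose 6, 5 doses have been given (aged 1τ, 2τ, 3τ, 4τ, 5τ).
C_trough = C₀ × (r + r² + … + r^5) = C₀ × r(1−r^5)/(1−r)
        = 7.198 × 0.5283 × (1 − 0.04115) / (1 − 0.5283) = 7.730 mg/L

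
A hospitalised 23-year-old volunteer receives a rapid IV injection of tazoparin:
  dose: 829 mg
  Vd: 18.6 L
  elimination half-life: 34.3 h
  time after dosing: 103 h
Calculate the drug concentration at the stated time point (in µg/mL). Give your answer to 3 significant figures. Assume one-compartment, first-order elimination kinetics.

5.56 µg/mL

C₀ = Dose / Vd = 829.0 / 18.6 = 44.57 mg/L
k = ln2 / t½ = 0.693147 / 34.3 = 0.02021 h⁻¹
C = C₀ · e^(−k·t) = 44.57 × e^(−0.02021 × 103)
  = 44.57 × 0.1247 = 5.558 mg/L
(5.558 mg/L = 5.558 µg/mL)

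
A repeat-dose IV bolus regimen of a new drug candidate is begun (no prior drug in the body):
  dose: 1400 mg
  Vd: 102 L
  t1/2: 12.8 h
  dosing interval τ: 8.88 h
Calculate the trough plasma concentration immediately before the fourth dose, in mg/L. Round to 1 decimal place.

C₀ per dose = Dose / Vd = 1400 / 102 = 13.73 mg/L
k = ln2 / t½ = 0.693147 / 12.8 = 0.05415 h⁻¹
Fraction remaining after one interval: r = e^(−kτ) = e^(−0.05415 × 8.88) = 0.6183
Before dose 4, 3 doses have been given (aged 1τ, 2τ, 3τ).
C_trough = C₀ × (r + r² + … + r^3) = C₀ × r(1−r^3)/(1−r)
        = 13.73 × 0.6183 × (1 − 0.2364) / (1 − 0.6183) = 16.98 mg/L

17.0 mg/L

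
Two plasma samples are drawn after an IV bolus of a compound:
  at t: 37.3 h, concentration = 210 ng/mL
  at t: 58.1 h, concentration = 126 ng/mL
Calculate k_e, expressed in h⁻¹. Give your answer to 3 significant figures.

k = ln(C₁/C₂) / (t₂ − t₁) = ln(210/126) / (58.1 − 37.3)
  = 0.5108 / 20.80 = 0.02456 h⁻¹

0.0246 h⁻¹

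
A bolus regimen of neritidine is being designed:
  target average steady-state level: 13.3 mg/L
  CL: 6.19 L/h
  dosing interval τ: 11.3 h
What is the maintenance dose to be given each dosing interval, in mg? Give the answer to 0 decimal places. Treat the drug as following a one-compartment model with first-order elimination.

930 mg

At steady state, Dose/τ = Css × CL.
Dose = Css × CL × τ = 13.3 × 6.190 × 11.3 = 930.3 mg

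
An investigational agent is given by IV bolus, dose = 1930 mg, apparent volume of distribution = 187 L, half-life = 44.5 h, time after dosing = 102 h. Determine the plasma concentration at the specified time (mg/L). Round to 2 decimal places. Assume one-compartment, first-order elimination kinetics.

2.11 mg/L

C₀ = Dose / Vd = 1930 / 187 = 10.32 mg/L
k = ln2 / t½ = 0.693147 / 44.5 = 0.01558 h⁻¹
C = C₀ · e^(−k·t) = 10.32 × e^(−0.01558 × 102)
  = 10.32 × 0.2041 = 2.106 mg/L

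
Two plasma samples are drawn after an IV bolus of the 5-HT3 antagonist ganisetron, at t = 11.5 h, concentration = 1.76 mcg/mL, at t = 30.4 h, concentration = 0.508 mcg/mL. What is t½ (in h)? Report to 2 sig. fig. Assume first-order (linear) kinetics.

k = ln(C₁/C₂) / (t₂ − t₁) = ln(1.76/0.508) / (30.4 − 11.5)
  = 1.243 / 18.90 = 0.06577 h⁻¹
t½ = ln2 / k = 0.693147 / 0.06577 = 10.54 h

11 h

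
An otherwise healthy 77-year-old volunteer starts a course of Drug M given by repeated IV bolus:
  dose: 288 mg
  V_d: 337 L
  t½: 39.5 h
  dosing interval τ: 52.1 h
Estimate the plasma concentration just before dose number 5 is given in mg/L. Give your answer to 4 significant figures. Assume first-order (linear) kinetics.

0.5569 mg/L

C₀ per dose = Dose / Vd = 288 / 337 = 0.8546 mg/L
k = ln2 / t½ = 0.693147 / 39.5 = 0.01755 h⁻¹
Fraction remaining after one interval: r = e^(−kτ) = e^(−0.01755 × 52.1) = 0.4008
Before dose 5, 4 doses have been given (aged 1τ, 2τ, 3τ, 4τ).
C_trough = C₀ × (r + r² + … + r^4) = C₀ × r(1−r^4)/(1−r)
        = 0.8546 × 0.4008 × (1 − 0.02581) / (1 − 0.4008) = 0.5569 mg/L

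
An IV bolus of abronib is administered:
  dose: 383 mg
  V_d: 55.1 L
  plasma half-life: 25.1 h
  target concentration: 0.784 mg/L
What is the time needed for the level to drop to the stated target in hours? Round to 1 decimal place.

C₀ = Dose / Vd = 383.0 / 55.1 = 6.951 mg/L
k = ln2 / t½ = 0.693147 / 25.1 = 0.02762 h⁻¹
t = ln(C₀ / C) / k = ln(6.951 / 0.784) / 0.02762
  = ln(8.866) / 0.02762 = 2.182 / 0.02762 = 79.00 h

79.0 h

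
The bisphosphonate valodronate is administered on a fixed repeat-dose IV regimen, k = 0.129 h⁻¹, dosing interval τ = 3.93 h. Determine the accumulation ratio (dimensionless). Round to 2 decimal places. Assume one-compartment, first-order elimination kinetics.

2.51

e^(−kτ) = e^(−0.1290 × 3.93) = 0.6023
Accumulation ratio R = 1 / (1 − e^(−kτ)) = 1 / (1 − 0.6023) = 2.514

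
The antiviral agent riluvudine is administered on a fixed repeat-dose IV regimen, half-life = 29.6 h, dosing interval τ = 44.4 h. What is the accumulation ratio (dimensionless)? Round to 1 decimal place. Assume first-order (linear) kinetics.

1.5

k = ln2 / t½ = 0.693147 / 29.6 = 0.02342 h⁻¹
e^(−kτ) = e^(−0.02342 × 44.4) = 0.3535
Accumulation ratio R = 1 / (1 − e^(−kτ)) = 1 / (1 − 0.3535) = 1.547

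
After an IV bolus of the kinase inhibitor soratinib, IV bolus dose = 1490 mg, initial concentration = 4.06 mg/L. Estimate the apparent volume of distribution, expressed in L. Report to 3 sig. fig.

367 L

Vd = Dose / C₀ = 1490 / 4.06 = 367.0 L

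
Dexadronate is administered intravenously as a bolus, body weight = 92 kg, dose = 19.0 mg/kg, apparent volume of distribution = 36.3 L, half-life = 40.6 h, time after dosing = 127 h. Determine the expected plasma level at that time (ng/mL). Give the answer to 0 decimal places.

Total dose = 19.0 × 92 = 1748 mg
C₀ = Dose / Vd = 1748 / 36.3 = 48.15 mg/L
k = ln2 / t½ = 0.693147 / 40.6 = 0.01707 h⁻¹
C = C₀ · e^(−k·t) = 48.15 × e^(−0.01707 × 127)
  = 48.15 × 0.1144 = 5.508 mg/L
Convert: 5.508 mg/L × 1000 = 5508 ng/mL

5508 ng/mL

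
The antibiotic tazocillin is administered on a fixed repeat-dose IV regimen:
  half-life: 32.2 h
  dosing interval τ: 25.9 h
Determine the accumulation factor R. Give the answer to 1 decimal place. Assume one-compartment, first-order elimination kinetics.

2.3

k = ln2 / t½ = 0.693147 / 32.2 = 0.02153 h⁻¹
e^(−kτ) = e^(−0.02153 × 25.9) = 0.5726
Accumulation ratio R = 1 / (1 − e^(−kτ)) = 1 / (1 − 0.5726) = 2.340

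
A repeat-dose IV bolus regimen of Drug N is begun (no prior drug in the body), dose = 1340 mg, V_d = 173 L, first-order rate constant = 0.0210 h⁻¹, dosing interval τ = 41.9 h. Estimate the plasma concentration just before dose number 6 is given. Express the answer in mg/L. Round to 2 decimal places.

C₀ per dose = Dose / Vd = 1340 / 173 = 7.746 mg/L
Fraction remaining after one interval: r = e^(−kτ) = e^(−0.02100 × 41.9) = 0.4148
Before dose 6, 5 doses have been given (aged 1τ, 2τ, 3τ, 4τ, 5τ).
C_trough = C₀ × (r + r² + … + r^5) = C₀ × r(1−r^5)/(1−r)
        = 7.746 × 0.4148 × (1 − 0.01228) / (1 − 0.4148) = 5.423 mg/L

5.42 mg/L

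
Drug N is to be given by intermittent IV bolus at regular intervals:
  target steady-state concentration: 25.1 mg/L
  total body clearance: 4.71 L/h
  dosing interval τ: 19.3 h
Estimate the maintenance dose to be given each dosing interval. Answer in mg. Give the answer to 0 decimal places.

2282 mg

At steady state, Dose/τ = Css × CL.
Dose = Css × CL × τ = 25.1 × 4.710 × 19.3 = 2282 mg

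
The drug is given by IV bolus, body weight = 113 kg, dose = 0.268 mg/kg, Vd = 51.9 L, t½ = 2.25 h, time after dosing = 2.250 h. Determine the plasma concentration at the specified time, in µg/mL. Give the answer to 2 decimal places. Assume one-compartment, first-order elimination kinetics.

0.29 µg/mL

Total dose = 0.268 × 113 = 30.28 mg
C₀ = Dose / Vd = 30.28 / 51.9 = 0.5834 mg/L
k = ln2 / t½ = 0.693147 / 2.25 = 0.3081 h⁻¹
t / t½ = 2.250 / 2.25 = 1 half-lives
C = C₀ × (1/2)^1 = 0.5834 × 0.5000 = 0.2917 mg/L
(0.2917 mg/L = 0.2917 µg/mL)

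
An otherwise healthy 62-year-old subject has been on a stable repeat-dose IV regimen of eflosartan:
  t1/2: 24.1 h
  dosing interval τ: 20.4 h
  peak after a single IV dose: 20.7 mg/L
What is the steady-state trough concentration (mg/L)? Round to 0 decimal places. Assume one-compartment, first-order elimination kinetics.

k = ln2 / t½ = 0.693147 / 24.1 = 0.02876 h⁻¹
e^(−kτ) = e^(−0.02876 × 20.4) = 0.5562
Accumulation ratio R = 1 / (1 − e^(−kτ)) = 1 / (1 − 0.5562) = 2.253
Steady-state trough = C₀ × R × e^(−kτ) = 20.7 × 2.253 × 0.5562 = 25.94 mg/L

26 mg/L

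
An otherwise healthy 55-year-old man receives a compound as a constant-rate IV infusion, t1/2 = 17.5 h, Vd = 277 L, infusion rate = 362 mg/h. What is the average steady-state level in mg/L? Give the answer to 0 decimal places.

33 mg/L

k = ln2 / t½ = 0.693147 / 17.5 = 0.03961 h⁻¹
CL = k × Vd = 0.03961 × 277 = 10.97 L/h
At steady state Css = R₀ / CL = 362 / 10.97 = 33.00 mg/L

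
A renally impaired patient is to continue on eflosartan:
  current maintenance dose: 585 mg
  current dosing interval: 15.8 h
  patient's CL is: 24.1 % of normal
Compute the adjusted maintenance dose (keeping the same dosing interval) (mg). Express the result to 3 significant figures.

141 mg

To keep the same average steady-state level, dosing rate must scale with clearance.
CL ratio = 24.1 / 100 = 0.2410
New dose (same interval) = 585 × 0.2410 = 141.0 mg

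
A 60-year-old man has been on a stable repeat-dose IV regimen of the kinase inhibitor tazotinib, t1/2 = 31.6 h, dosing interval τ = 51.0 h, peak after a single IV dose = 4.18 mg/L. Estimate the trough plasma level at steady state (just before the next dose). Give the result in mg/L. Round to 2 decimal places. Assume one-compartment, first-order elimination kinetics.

k = ln2 / t½ = 0.693147 / 31.6 = 0.02194 h⁻¹
e^(−kτ) = e^(−0.02194 × 51.0) = 0.3266
Accumulation ratio R = 1 / (1 − e^(−kτ)) = 1 / (1 − 0.3266) = 1.485
Steady-state trough = C₀ × R × e^(−kτ) = 4.18 × 1.485 × 0.3266 = 2.027 mg/L

2.03 mg/L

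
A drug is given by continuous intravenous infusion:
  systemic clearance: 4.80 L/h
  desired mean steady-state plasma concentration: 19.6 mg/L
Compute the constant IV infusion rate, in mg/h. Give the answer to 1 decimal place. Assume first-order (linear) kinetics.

94.1 mg/h

At steady state, infusion rate R₀ = Css × CL = 19.6 × 4.800 = 94.08 mg/h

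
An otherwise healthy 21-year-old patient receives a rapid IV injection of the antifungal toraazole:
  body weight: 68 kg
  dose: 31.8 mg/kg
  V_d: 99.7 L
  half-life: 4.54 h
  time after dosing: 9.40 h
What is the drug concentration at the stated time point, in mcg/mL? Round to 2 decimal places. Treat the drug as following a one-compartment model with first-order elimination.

Total dose = 31.8 × 68 = 2162 mg
C₀ = Dose / Vd = 2162 / 99.7 = 21.69 mg/L
k = ln2 / t½ = 0.693147 / 4.54 = 0.1527 h⁻¹
C = C₀ · e^(−k·t) = 21.69 × e^(−0.1527 × 9.40)
  = 21.69 × 0.2380 = 5.162 mg/L
(5.162 mg/L = 5.162 mcg/mL)

5.16 mcg/mL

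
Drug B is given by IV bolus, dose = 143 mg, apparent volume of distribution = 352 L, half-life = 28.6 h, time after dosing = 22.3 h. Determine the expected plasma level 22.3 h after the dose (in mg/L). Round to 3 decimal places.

C₀ = Dose / Vd = 143.0 / 352 = 0.4063 mg/L
k = ln2 / t½ = 0.693147 / 28.6 = 0.02424 h⁻¹
C = C₀ · e^(−k·t) = 0.4063 × e^(−0.02424 × 22.3)
  = 0.4063 × 0.5824 = 0.2366 mg/L

0.237 mg/L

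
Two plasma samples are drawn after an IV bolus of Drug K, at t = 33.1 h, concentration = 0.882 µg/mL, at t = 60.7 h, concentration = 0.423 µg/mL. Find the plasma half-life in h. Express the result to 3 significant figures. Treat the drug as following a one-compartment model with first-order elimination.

26.0 h

k = ln(C₁/C₂) / (t₂ − t₁) = ln(0.882/0.423) / (60.7 − 33.1)
  = 0.7348 / 27.60 = 0.02662 h⁻¹
t½ = ln2 / k = 0.693147 / 0.02662 = 26.04 h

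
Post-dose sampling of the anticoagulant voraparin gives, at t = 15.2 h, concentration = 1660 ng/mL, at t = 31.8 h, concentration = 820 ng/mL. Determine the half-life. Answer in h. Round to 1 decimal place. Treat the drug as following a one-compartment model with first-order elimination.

k = ln(C₁/C₂) / (t₂ − t₁) = ln(1660/820) / (31.8 − 15.2)
  = 0.7053 / 16.60 = 0.04249 h⁻¹
t½ = ln2 / k = 0.693147 / 0.04249 = 16.31 h

16.3 h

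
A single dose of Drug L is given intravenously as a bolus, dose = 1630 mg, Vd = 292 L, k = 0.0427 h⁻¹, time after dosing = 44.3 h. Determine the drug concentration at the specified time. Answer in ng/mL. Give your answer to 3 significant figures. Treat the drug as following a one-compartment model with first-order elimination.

C₀ = Dose / Vd = 1630 / 292 = 5.582 mg/L
C = C₀ · e^(−k·t) = 5.582 × e^(−0.04270 × 44.3)
  = 5.582 × 0.1508 = 0.8418 mg/L
Convert: 0.8418 mg/L × 1000 = 841.8 ng/mL

842 ng/mL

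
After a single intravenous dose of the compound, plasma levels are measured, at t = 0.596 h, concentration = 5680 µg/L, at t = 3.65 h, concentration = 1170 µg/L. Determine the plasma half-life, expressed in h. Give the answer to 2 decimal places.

1.34 h

k = ln(C₁/C₂) / (t₂ − t₁) = ln(5680/1170) / (3.65 − 0.596)
  = 1.580 / 3.054 = 0.5174 h⁻¹
t½ = ln2 / k = 0.693147 / 0.5174 = 1.340 h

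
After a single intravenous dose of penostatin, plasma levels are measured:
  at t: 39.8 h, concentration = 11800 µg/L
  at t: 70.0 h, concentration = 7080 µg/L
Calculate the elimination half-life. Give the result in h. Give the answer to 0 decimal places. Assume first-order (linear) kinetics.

k = ln(C₁/C₂) / (t₂ − t₁) = ln(11800/7080) / (70.0 − 39.8)
  = 0.5108 / 30.20 = 0.01691 h⁻¹
t½ = ln2 / k = 0.693147 / 0.01691 = 40.99 h

41 h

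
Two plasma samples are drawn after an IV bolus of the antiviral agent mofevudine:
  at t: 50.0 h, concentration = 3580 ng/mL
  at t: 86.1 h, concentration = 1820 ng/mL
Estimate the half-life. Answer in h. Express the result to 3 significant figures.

k = ln(C₁/C₂) / (t₂ − t₁) = ln(3580/1820) / (86.1 − 50.0)
  = 0.6765 / 36.10 = 0.01874 h⁻¹
t½ = ln2 / k = 0.693147 / 0.01874 = 36.99 h

37.0 h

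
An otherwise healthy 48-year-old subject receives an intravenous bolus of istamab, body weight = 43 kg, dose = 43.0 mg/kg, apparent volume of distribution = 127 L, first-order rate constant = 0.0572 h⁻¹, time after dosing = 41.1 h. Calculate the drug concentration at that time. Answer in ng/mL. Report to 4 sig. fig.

1387 ng/mL

Total dose = 43.0 × 43 = 1849 mg
C₀ = Dose / Vd = 1849 / 127 = 14.56 mg/L
C = C₀ · e^(−k·t) = 14.56 × e^(−0.05720 × 41.1)
  = 14.56 × 0.09528 = 1.387 mg/L
Convert: 1.387 mg/L × 1000 = 1387 ng/mL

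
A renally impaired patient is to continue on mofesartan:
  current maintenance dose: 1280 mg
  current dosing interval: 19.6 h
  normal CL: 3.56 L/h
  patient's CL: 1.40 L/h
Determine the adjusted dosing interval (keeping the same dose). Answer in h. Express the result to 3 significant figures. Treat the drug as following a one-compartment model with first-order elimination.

To keep the same average steady-state level, dosing rate must scale with clearance.
CL ratio = 1.40 / 3.56 = 0.3933
New interval (same dose) = 19.6 / 0.3933 = 49.83 h

49.8 h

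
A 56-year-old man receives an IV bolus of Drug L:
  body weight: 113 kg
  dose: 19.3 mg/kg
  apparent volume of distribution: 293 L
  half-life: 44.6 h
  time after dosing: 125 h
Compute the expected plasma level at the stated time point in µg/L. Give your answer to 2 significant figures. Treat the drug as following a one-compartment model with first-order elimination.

1100 µg/L

Total dose = 19.3 × 113 = 2181 mg
C₀ = Dose / Vd = 2181 / 293 = 7.444 mg/L
k = ln2 / t½ = 0.693147 / 44.6 = 0.01554 h⁻¹
C = C₀ · e^(−k·t) = 7.444 × e^(−0.01554 × 125)
  = 7.444 × 0.1433 = 1.067 mg/L
Convert: 1.067 mg/L × 1000 = 1067 µg/L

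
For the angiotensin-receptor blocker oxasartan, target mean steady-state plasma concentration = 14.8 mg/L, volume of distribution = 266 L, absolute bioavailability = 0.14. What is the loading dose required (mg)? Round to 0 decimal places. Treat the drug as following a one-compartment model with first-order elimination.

28120 mg

LD = Css × Vd / F = 14.8 × 266 / 0.14 = 28120 mg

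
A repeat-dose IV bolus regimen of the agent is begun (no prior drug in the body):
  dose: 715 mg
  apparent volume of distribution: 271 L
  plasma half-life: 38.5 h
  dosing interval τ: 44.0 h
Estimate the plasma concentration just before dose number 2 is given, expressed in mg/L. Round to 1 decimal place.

1.2 mg/L

C₀ per dose = Dose / Vd = 715 / 271 = 2.638 mg/L
k = ln2 / t½ = 0.693147 / 38.5 = 0.01800 h⁻¹
Fraction remaining after one interval: r = e^(−kτ) = e^(−0.01800 × 44.0) = 0.4529
Before dose 2, 1 dose has been given (aged 1τ).
C_trough = C₀ × r = 2.638 × 0.4529 = 1.195 mg/L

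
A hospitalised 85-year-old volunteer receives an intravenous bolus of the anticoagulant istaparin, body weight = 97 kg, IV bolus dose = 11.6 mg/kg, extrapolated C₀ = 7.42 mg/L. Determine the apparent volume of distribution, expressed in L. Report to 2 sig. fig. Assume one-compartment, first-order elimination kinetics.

Dose = 11.6 × 97 = 1125 mg
Vd = Dose / C₀ = 1125 / 7.42 = 151.6 L

150 L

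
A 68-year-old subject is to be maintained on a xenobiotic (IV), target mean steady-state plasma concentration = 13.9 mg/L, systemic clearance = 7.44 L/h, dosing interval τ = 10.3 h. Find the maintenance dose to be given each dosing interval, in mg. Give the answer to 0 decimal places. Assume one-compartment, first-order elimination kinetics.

At steady state, Dose/τ = Css × CL.
Dose = Css × CL × τ = 13.9 × 7.440 × 10.3 = 1065 mg

1065 mg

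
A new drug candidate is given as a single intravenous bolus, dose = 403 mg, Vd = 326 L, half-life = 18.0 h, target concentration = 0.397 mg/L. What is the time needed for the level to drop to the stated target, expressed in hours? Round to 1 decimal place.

C₀ = Dose / Vd = 403.0 / 326 = 1.236 mg/L
k = ln2 / t½ = 0.693147 / 18.0 = 0.03851 h⁻¹
t = ln(C₀ / C) / k = ln(1.236 / 0.397) / 0.03851
  = ln(3.113) / 0.03851 = 1.136 / 0.03851 = 29.50 h

29.5 h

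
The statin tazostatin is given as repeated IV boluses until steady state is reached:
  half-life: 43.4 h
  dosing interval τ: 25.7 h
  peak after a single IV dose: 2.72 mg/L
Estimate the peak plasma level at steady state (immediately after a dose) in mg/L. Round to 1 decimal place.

8.1 mg/L

k = ln2 / t½ = 0.693147 / 43.4 = 0.01597 h⁻¹
e^(−kτ) = e^(−0.01597 × 25.7) = 0.6634
Accumulation ratio R = 1 / (1 − e^(−kτ)) = 1 / (1 − 0.6634) = 2.971
Steady-state peak = C₀ × R = 2.72 × 2.971 = 8.081 mg/L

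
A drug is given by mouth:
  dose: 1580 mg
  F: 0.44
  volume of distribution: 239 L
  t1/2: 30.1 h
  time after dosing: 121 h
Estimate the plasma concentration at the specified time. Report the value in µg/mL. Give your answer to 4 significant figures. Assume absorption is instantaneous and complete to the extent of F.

Amount reaching circulation = F × Dose = 0.44 × 1580 = 695.2 mg
C₀ = F·Dose / Vd = 695.2 / 239 = 2.909 mg/L
k = ln2 / t½ = 0.693147 / 30.1 = 0.02303 h⁻¹
C = C₀ · e^(−k·t) = 2.909 × e^(−0.02303 × 121)
  = 2.909 × 0.06163 = 0.1793 mg/L
(0.1793 mg/L = 0.1793 µg/mL)

0.1793 µg/mL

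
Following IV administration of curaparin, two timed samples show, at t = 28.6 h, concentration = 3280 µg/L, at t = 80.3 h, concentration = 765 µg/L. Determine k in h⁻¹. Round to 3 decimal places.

0.028 h⁻¹

k = ln(C₁/C₂) / (t₂ − t₁) = ln(3280/765) / (80.3 − 28.6)
  = 1.456 / 51.70 = 0.02816 h⁻¹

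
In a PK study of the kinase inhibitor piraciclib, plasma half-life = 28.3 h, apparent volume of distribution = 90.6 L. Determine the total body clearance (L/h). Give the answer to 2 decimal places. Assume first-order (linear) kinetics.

2.22 L/h

k = ln2 / t½ = 0.693147 / 28.3 = 0.02449 h⁻¹
CL = k × Vd = 0.02449 × 90.6 = 2.219 L/h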